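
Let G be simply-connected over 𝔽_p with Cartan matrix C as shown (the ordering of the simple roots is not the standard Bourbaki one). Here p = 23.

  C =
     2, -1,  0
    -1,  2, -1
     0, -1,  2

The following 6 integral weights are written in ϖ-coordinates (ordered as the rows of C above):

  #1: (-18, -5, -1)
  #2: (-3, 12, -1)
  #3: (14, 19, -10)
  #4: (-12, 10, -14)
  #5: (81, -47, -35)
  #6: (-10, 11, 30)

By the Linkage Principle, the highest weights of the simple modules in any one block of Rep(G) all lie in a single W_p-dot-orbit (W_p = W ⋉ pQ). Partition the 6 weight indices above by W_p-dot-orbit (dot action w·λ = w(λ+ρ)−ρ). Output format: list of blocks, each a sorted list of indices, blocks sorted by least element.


Type A_3, rank 3, |W|=24; reorder rows/cols to standard.

Alcove-folded reps (p=23, 6 weights, presented ϖ-order):

  1: (0, 4, 17) · 2: (2, 11, 0) · 3: (3, 8, 3) · 4: (2, 11, 0) · 5: (2, 11, 0) · 6: (3, 8, 3)

Linkage partition of the 6 weights (3 classes, p=23):

[[1], [2, 4, 5], [3, 6]]


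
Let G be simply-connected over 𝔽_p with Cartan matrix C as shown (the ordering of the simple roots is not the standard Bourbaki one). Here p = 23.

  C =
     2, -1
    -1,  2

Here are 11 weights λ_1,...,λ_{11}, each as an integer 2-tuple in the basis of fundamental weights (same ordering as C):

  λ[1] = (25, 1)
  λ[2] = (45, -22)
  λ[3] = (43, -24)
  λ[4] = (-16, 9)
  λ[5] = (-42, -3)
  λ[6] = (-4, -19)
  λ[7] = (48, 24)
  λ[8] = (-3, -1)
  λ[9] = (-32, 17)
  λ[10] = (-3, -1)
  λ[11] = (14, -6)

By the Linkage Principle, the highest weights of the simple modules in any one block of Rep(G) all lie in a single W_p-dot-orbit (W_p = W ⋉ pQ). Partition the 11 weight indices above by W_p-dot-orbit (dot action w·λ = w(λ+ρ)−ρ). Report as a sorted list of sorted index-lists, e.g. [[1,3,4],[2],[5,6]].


A_2 Cartan matrix, 2 simple roots permuted; ρ=(1,1).

λ_j+ρ reflected into Ā_23 (⟨·,θ^∨⟩≤23); 2-tuples as given:

  [1] (18, 3) · [2] (0, 2) · [3] (0, 2) · [4] (10, 5) · [5] (18, 3) · [6] (18, 3) · [7] (18, 3) · [8] (0, 2) · [9] (10, 5) · [10] (0, 2) · [11] (10, 5)

Grouping the 11 weights by Ā_23-representative: 3 linkage classes.

[[1, 5, 6, 7], [2, 3, 8, 10], [4, 9, 11]]


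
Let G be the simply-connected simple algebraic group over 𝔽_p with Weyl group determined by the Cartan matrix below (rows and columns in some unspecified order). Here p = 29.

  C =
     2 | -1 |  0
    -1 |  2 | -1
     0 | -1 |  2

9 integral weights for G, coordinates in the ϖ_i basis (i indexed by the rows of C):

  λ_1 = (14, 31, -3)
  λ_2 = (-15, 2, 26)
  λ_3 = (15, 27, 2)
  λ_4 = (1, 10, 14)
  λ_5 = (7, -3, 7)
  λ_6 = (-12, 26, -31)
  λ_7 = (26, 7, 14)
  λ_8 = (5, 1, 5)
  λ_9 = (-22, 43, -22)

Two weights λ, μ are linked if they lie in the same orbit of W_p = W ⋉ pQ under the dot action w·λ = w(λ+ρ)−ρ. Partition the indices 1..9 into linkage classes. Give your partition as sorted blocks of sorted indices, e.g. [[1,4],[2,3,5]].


Dynkin diagram of C (from the 4 off-diagonal −1 entries): A_3.

Folding the 9 weights λ_j+ρ into Ā_29 (reps in the given 3-coord order):

  [1] (2, 11, 15)
  [2] (2, 11, 15)
  [3] (2, 11, 15)
  [4] (2, 11, 15)
  [5] (6, 2, 6)
  [6] (2, 11, 15)
  [7] (6, 2, 6)
  [8] (6, 2, 6)
  [9] (6, 2, 6)

The 9 indices split into 2 linkage classes (same alcove rep ⇔ same W_29-dot-orbit):

[[1, 2, 3, 4, 6], [5, 7, 8, 9]]


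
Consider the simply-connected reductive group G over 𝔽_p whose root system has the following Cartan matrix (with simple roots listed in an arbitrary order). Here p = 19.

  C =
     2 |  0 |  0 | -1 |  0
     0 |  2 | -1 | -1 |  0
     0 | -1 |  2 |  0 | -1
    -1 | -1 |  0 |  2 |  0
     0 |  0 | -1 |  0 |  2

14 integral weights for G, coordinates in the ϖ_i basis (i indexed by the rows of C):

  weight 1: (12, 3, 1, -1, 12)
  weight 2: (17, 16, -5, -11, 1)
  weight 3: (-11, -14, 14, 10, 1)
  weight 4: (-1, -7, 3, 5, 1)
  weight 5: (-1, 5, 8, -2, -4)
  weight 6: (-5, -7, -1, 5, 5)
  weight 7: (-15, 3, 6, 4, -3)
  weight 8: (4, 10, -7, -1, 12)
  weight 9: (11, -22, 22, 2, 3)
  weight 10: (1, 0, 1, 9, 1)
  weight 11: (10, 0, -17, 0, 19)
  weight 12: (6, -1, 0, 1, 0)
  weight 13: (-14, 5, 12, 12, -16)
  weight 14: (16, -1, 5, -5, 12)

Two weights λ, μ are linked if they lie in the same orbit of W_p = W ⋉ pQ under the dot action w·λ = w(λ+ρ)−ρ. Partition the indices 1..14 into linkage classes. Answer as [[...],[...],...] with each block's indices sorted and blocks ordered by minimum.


Type A_5, rank 5, |W|=720; reorder rows/cols to standard.

Folding the 14 weights λ_j+ρ into Ā_19 (reps in the given 5-coord order):

  [1] (0, 4, 2, 0, 0) · [2] (2, 1, 2, 10, 2) · [3] (2, 1, 2, 10, 2) · [4] (0, 4, 2, 0, 0) · [5] (1, 5, 6, 0, 3) · [6] (0, 4, 2, 0, 0) · [7] (5, 5, 0, 4, 2) · [8] (1, 5, 6, 0, 3) · [9] (2, 1, 2, 10, 2) · [10] (2, 1, 2, 10, 2) · [11] (2, 1, 1, 11, 3) · [12] (7, 0, 1, 2, 1) · [13] (0, 4, 2, 0, 0) · [14] (0, 4, 2, 0, 0)

Partition of {1..14} into 6 W_19-dot-orbits:

[[1, 4, 6, 13, 14], [2, 3, 9, 10], [5, 8], [7], [11], [12]]


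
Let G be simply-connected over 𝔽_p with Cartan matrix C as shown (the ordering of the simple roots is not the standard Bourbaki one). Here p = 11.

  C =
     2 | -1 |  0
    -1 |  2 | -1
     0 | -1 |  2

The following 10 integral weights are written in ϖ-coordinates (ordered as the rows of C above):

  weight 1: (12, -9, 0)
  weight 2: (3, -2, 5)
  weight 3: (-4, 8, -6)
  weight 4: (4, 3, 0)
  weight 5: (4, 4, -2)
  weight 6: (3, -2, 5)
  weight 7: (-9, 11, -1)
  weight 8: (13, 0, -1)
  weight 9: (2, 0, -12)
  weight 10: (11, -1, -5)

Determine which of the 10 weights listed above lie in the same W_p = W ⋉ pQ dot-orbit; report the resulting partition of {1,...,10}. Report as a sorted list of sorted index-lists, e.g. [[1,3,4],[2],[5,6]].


Type A_3, rank 3, |W|=24; reorder rows/cols to standard.

λ_j+ρ reflected into Ā_11 (⟨·,θ^∨⟩≤11); 3-tuples as given:

  λ_1+ρ ↦ (3, 1, 5)
  λ_2+ρ ↦ (3, 1, 5)
  λ_3+ρ ↦ (3, 1, 5)
  λ_4+ρ ↦ (5, 4, 1)
  λ_5+ρ ↦ (5, 4, 1)
  λ_6+ρ ↦ (3, 1, 5)
  λ_7+ρ ↦ (7, 3, 1)
  λ_8+ρ ↦ (7, 3, 1)
  λ_9+ρ ↦ (7, 3, 1)
  λ_10+ρ ↦ (7, 3, 1)

Linkage partition of the 10 weights (3 classes, p=11):

[[1, 2, 3, 6], [4, 5], [7, 8, 9, 10]]


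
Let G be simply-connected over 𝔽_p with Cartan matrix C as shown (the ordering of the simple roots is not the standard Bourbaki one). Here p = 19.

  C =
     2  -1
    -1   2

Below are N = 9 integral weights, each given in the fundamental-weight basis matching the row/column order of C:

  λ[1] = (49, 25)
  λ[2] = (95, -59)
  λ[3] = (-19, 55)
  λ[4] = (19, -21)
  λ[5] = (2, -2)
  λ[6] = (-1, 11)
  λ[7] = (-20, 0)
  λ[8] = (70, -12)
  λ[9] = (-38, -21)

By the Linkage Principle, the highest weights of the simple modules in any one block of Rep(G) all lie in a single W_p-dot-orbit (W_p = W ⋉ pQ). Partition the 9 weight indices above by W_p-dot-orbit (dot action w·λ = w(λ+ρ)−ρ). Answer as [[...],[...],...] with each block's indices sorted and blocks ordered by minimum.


Cartan matrix: type A_2 (|W|=6); un-permuting the 2 rows.

Folding the 9 weights λ_j+ρ into Ā_19 (reps in the given 2-coord order):

  λ_1+ρ ↦ (0, 12);  λ_2+ρ ↦ (1, 18);  λ_3+ρ ↦ (1, 18);  λ_4+ρ ↦ (1, 18);  λ_5+ρ ↦ (2, 1);  λ_6+ρ ↦ (0, 12);  λ_7+ρ ↦ (1, 18);  λ_8+ρ ↦ (3, 11);  λ_9+ρ ↦ (1, 18)

Grouping the 9 weights by Ā_19-representative: 4 linkage classes.

[[1, 6], [2, 3, 4, 7, 9], [5], [8]]


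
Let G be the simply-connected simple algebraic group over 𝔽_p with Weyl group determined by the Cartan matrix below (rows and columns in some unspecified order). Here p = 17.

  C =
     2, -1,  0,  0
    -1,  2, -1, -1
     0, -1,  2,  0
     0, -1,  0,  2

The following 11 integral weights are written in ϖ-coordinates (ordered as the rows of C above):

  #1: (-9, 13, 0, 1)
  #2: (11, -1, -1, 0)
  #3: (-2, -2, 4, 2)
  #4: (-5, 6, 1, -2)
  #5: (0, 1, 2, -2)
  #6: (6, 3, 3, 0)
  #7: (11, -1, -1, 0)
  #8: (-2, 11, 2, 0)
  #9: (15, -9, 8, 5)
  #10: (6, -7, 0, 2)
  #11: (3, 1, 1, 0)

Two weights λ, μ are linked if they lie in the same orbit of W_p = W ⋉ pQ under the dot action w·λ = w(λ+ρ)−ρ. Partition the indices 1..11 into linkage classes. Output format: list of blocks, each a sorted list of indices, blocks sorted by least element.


Type D_4, rank 4, |W|=192; reorder rows/cols to standard.

Folding the 11 weights λ_j+ρ into Ā_17 (reps in the given 4-coord order):

  λ_1 → (8, 0, 1, 2);  λ_2 → (12, 0, 0, 1);  λ_3 → (1, 1, 3, 1);  λ_4 → (4, 2, 2, 1);  λ_5 → (1, 1, 3, 1);  λ_6 → (7, 1, 4, 1);  λ_7 → (12, 0, 0, 1);  λ_8 → (1, 1, 3, 1);  λ_9 → (8, 0, 1, 2);  λ_10 → (1, 1, 3, 1);  λ_11 → (4, 2, 2, 1)

The 11 indices split into 5 linkage classes (same alcove rep ⇔ same W_17-dot-orbit):

[[1, 9], [2, 7], [3, 5, 8, 10], [4, 11], [6]]


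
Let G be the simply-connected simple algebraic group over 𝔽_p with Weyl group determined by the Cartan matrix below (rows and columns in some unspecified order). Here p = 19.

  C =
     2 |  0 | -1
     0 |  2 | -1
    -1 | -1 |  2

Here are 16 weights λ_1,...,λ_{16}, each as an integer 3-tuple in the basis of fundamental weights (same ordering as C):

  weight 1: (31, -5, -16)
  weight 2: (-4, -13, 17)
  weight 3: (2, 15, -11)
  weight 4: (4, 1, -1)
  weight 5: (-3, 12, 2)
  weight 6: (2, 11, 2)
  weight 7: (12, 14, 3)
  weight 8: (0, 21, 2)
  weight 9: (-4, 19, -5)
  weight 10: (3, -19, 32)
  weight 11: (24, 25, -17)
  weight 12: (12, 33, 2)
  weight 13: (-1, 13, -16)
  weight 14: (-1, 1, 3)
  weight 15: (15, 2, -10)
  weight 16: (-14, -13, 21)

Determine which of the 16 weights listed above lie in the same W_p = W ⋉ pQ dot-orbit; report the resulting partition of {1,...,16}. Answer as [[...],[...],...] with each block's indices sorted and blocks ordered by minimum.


Root system A_3: the 3×3 matrix C matches after relabeling.

Each λ_j+ρ reduced to Ā_19; 3-tuples below use C's row order:

  1: (0, 2, 4);  2: (3, 12, 3);  3: (7, 6, 3);  4: (5, 2, 0);  5: (2, 13, 1);  6: (3, 12, 3);  7: (0, 2, 4);  8: (3, 12, 3);  9: (3, 12, 3);  10: (14, 0, 1);  11: (7, 6, 3);  12: (3, 12, 3);  13: (14, 0, 1);  14: (0, 2, 4);  15: (7, 6, 3);  16: (7, 6, 3)

Grouping the 16 weights by Ā_19-representative: 6 linkage classes.

[[1, 7, 14], [2, 6, 8, 9, 12], [3, 11, 15, 16], [4], [5], [10, 13]]


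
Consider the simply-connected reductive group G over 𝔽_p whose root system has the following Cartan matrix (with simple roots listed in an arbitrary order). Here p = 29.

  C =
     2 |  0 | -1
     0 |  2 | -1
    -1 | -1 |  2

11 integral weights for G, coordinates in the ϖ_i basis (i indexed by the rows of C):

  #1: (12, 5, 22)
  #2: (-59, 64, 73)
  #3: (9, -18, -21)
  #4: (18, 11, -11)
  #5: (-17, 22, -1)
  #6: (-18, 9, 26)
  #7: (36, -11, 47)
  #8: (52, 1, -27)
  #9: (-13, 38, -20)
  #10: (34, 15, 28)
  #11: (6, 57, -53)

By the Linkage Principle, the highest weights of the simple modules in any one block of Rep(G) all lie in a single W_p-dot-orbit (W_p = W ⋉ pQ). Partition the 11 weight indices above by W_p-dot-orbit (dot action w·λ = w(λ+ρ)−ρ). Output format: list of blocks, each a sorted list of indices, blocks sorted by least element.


Dynkin diagram of C (from the 4 off-diagonal −1 entries): A_3.

W_29-reps of the 11 weights in Ā_29 (same 3-coord order as C):

  λ_1 → (0, 7, 16) · λ_2 → (0, 7, 16) · λ_3 → (9, 2, 10) · λ_4 → (9, 2, 10) · λ_5 → (0, 7, 16) · λ_6 → (9, 2, 10) · λ_7 → (9, 2, 10) · λ_8 → (3, 0, 2) · λ_9 → (9, 2, 10) · λ_10 → (0, 7, 16) · λ_11 → (0, 7, 16)

3 distinct reps among the 11 weights ⇒ 3 W_29-linkage classes:

[[1, 2, 5, 10, 11], [3, 4, 6, 7, 9], [8]]


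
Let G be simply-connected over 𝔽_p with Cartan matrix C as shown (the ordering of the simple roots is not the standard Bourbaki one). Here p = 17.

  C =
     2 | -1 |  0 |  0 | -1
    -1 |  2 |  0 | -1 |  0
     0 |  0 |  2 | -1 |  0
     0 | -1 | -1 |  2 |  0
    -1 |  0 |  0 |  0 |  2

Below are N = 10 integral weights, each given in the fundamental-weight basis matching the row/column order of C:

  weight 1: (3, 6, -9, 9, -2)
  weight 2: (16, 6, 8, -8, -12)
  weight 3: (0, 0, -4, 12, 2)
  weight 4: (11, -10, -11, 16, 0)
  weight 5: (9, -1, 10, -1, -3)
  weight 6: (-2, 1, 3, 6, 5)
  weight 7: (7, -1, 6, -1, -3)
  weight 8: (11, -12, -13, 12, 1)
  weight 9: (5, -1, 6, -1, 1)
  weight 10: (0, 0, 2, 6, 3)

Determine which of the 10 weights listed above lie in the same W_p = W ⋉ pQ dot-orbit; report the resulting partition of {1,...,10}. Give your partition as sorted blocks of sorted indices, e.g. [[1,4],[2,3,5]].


A_5 Cartan matrix, 5 simple roots permuted; ρ=(1,1,1,1,1).

Alcove-folded reps (p=17, 10 weights, presented ϖ-order):

    1: (0, 7, 4, 2, 3)
    2: (6, 0, 7, 0, 2)
    3: (1, 1, 2, 10, 2)
    4: (0, 7, 4, 2, 3)
    5: (6, 0, 7, 0, 2)
    6: (1, 1, 3, 7, 4)
    7: (6, 0, 7, 0, 2)
    8: (1, 1, 2, 10, 2)
    9: (6, 0, 7, 0, 2)
    10: (1, 1, 3, 7, 4)

Linkage partition of the 10 weights (4 classes, p=17):

[[1, 4], [2, 5, 7, 9], [3, 8], [6, 10]]


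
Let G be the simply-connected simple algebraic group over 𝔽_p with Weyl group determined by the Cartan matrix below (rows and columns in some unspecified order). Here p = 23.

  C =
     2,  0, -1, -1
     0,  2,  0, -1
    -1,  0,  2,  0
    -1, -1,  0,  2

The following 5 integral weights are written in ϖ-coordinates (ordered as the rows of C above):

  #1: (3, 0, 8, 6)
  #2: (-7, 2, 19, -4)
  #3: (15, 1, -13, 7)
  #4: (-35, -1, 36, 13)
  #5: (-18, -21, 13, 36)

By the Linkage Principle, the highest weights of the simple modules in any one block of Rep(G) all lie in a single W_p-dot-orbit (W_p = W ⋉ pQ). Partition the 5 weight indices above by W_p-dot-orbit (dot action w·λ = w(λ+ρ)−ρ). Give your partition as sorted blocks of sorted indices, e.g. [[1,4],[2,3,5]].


C ↔ A_4 under row/col permutation; |W(A_4)| = 120.

Each λ_j+ρ reduced to Ā_23; 4-tuples below use C's row order:

    λ_1 → (4, 1, 9, 7)
    λ_2 → (3, 6, 11, 0)
    λ_3 → (4, 1, 9, 7)
    λ_4 → (3, 6, 11, 0)
    λ_5 → (3, 6, 11, 0)

These 5 weights hit 2 W_23-dot-orbits; sizes (2, 3):

[[1, 3], [2, 4, 5]]


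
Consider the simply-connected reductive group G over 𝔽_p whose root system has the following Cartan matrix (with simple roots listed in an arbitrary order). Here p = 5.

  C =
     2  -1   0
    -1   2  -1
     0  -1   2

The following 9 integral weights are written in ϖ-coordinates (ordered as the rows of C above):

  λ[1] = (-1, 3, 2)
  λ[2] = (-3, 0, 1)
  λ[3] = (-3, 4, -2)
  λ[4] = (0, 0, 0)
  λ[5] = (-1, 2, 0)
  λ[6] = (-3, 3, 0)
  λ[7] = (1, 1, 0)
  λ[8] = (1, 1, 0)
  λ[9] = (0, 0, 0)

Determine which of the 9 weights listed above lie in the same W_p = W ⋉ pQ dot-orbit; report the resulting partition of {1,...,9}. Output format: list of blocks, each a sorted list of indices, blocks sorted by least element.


A_3 Cartan matrix, 3 simple roots permuted; ρ=(1,1,1).

Each λ_j+ρ reduced to Ā_5; 3-tuples below use C's row order:

  [1] (2, 2, 1);  [2] (1, 1, 1);  [3] (2, 2, 1);  [4] (1, 1, 1);  [5] (0, 3, 1);  [6] (2, 2, 1);  [7] (2, 2, 1);  [8] (2, 2, 1);  [9] (1, 1, 1)

3 distinct reps among the 9 weights ⇒ 3 W_5-linkage classes:

[[1, 3, 6, 7, 8], [2, 4, 9], [5]]


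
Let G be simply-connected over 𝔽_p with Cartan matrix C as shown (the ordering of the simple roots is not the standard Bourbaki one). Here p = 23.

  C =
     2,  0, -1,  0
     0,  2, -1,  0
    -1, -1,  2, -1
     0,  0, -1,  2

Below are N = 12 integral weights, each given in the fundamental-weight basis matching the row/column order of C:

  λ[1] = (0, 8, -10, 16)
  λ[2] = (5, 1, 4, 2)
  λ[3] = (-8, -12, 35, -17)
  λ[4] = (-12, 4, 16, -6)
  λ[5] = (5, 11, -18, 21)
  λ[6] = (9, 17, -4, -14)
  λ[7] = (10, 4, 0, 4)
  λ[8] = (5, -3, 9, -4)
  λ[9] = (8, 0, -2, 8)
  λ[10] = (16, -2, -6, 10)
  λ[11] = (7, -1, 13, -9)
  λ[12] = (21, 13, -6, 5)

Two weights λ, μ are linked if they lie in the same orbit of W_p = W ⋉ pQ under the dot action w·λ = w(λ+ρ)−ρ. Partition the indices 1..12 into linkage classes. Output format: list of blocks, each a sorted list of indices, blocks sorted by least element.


Type D_4, rank 4, |W|=192; reorder rows/cols to standard.

Folding the 12 weights λ_j+ρ into Ā_23 (reps in the given 4-coord order):

  λ_1+ρ ↦ (8, 0, 1, 8);  λ_2+ρ ↦ (6, 2, 5, 3);  λ_3+ρ ↦ (6, 2, 5, 3);  λ_4+ρ ↦ (11, 5, 1, 5);  λ_5+ρ ↦ (11, 5, 1, 5);  λ_6+ρ ↦ (6, 2, 5, 3);  λ_7+ρ ↦ (11, 5, 1, 5);  λ_8+ρ ↦ (6, 2, 5, 3);  λ_9+ρ ↦ (8, 0, 1, 8);  λ_10+ρ ↦ (11, 5, 1, 5);  λ_11+ρ ↦ (8, 0, 1, 8);  λ_12+ρ ↦ (8, 0, 1, 8)

The 12 indices split into 3 linkage classes (same alcove rep ⇔ same W_23-dot-orbit):

[[1, 9, 11, 12], [2, 3, 6, 8], [4, 5, 7, 10]]


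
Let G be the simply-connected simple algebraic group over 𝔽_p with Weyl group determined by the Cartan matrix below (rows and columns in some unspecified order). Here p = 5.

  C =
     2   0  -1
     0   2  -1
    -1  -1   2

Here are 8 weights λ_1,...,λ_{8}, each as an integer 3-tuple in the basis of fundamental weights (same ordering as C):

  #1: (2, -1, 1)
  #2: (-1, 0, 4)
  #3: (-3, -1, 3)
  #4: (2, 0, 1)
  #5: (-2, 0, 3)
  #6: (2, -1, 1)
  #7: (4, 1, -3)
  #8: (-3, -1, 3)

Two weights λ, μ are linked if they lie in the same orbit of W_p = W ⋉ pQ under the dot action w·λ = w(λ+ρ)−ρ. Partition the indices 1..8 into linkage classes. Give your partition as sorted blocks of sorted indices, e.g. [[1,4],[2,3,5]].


Root system A_3: the 3×3 matrix C matches after relabeling.

Ā_5 reps of the 8 weights (A_3, coords as presented):

  λ_1+ρ ↦ (3, 0, 2)
  λ_2+ρ ↦ (1, 0, 4)
  λ_3+ρ ↦ (2, 0, 2)
  λ_4+ρ ↦ (2, 0, 2)
  λ_5+ρ ↦ (1, 1, 3)
  λ_6+ρ ↦ (3, 0, 2)
  λ_7+ρ ↦ (3, 0, 2)
  λ_8+ρ ↦ (2, 0, 2)

Grouping the 8 weights by Ā_5-representative: 4 linkage classes.

[[1, 6, 7], [2], [3, 4, 8], [5]]


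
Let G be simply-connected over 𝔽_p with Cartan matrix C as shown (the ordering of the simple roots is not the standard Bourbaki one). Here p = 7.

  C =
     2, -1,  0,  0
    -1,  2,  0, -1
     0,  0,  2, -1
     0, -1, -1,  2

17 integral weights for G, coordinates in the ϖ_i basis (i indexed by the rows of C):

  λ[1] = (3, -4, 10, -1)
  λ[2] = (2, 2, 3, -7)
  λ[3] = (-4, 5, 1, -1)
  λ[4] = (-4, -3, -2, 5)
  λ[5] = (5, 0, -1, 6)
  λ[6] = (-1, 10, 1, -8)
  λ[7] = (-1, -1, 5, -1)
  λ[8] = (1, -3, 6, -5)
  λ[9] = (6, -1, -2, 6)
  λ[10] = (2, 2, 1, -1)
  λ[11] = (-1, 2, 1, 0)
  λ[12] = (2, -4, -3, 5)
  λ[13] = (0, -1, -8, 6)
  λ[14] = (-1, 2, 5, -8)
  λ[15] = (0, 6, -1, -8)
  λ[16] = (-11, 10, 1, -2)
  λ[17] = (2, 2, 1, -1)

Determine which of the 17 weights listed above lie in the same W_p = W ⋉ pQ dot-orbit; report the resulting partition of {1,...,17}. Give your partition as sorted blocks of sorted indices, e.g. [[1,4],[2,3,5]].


Cartan matrix: type A_4 (|W|=120); un-permuting the 4 rows.

Folding the 17 weights λ_j+ρ into Ā_7 (reps in the given 4-coord order):

  λ_1 → (0, 3, 2, 1) · λ_2 → (0, 3, 2, 1) · λ_3 → (2, 3, 1, 0) · λ_4 → (2, 3, 1, 0) · λ_5 → (0, 0, 6, 0) · λ_6 → (4, 0, 1, 2) · λ_7 → (0, 0, 6, 0) · λ_8 → (4, 0, 1, 2) · λ_9 → (0, 0, 6, 0) · λ_10 → (2, 3, 1, 0) · λ_11 → (0, 3, 2, 1) · λ_12 → (0, 3, 2, 1) · λ_13 → (0, 0, 6, 0) · λ_14 → (4, 0, 1, 2) · λ_15 → (0, 0, 6, 0) · λ_16 → (2, 3, 1, 0) · λ_17 → (2, 3, 1, 0)

4 distinct reps among the 17 weights ⇒ 4 W_7-linkage classes:

[[1, 2, 11, 12], [3, 4, 10, 16, 17], [5, 7, 9, 13, 15], [6, 8, 14]]


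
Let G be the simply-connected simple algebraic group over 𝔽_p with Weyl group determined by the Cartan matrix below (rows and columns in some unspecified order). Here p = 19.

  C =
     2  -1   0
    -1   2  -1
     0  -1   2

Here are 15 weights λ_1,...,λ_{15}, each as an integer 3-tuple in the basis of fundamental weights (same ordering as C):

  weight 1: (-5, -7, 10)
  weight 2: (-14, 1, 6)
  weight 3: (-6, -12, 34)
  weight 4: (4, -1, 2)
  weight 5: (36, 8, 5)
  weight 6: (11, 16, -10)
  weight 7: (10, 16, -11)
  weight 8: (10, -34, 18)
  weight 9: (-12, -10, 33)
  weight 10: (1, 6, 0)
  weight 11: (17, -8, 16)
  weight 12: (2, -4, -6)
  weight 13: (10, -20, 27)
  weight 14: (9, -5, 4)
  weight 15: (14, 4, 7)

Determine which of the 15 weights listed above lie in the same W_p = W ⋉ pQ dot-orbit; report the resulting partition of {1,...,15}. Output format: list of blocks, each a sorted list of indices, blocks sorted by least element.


Root system A_3: the 3×3 matrix C matches after relabeling.

Ā_19 reps of the 15 weights (A_3, coords as presented):

  1: (6, 4, 1);  2: (2, 7, 4);  3: (5, 0, 3);  4: (5, 0, 3);  5: (6, 4, 1);  6: (2, 7, 1);  7: (2, 7, 1);  8: (5, 0, 3);  9: (6, 4, 1);  10: (2, 7, 1);  11: (2, 7, 1);  12: (5, 0, 3);  13: (1, 10, 0);  14: (6, 4, 1);  15: (6, 4, 1)

These 15 weights hit 5 W_19-dot-orbits; sizes (5, 1, 4, 4, 1):

[[1, 5, 9, 14, 15], [2], [3, 4, 8, 12], [6, 7, 10, 11], [13]]


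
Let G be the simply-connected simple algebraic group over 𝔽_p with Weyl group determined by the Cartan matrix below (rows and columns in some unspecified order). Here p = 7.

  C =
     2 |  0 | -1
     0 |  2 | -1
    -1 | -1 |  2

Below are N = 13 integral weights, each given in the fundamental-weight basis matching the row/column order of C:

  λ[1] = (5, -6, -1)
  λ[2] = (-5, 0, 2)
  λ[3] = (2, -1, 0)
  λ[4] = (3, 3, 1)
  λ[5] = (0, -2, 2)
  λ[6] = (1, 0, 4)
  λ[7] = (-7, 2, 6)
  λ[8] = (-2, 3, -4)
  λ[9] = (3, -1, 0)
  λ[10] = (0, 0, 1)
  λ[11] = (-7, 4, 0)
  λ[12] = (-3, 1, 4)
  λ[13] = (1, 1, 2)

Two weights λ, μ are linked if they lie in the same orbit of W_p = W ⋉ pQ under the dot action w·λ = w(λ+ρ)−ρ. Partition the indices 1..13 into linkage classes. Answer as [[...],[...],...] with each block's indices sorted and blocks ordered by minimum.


A_3 Cartan matrix, 3 simple roots permuted; ρ=(1,1,1).

Ā_7 reps of the 13 weights (A_3, coords as presented):

    λ_1+ρ ↦ (1, 0, 5)
    λ_2+ρ ↦ (3, 0, 1)
    λ_3+ρ ↦ (3, 0, 1)
    λ_4+ρ ↦ (1, 1, 2)
    λ_5+ρ ↦ (1, 1, 2)
    λ_6+ρ ↦ (1, 0, 5)
    λ_7+ρ ↦ (3, 0, 1)
    λ_8+ρ ↦ (3, 0, 1)
    λ_9+ρ ↦ (4, 0, 1)
    λ_10+ρ ↦ (1, 1, 2)
    λ_11+ρ ↦ (1, 0, 5)
    λ_12+ρ ↦ (2, 2, 3)
    λ_13+ρ ↦ (2, 2, 3)

Grouping the 13 weights by Ā_7-representative: 5 linkage classes.

[[1, 6, 11], [2, 3, 7, 8], [4, 5, 10], [9], [12, 13]]


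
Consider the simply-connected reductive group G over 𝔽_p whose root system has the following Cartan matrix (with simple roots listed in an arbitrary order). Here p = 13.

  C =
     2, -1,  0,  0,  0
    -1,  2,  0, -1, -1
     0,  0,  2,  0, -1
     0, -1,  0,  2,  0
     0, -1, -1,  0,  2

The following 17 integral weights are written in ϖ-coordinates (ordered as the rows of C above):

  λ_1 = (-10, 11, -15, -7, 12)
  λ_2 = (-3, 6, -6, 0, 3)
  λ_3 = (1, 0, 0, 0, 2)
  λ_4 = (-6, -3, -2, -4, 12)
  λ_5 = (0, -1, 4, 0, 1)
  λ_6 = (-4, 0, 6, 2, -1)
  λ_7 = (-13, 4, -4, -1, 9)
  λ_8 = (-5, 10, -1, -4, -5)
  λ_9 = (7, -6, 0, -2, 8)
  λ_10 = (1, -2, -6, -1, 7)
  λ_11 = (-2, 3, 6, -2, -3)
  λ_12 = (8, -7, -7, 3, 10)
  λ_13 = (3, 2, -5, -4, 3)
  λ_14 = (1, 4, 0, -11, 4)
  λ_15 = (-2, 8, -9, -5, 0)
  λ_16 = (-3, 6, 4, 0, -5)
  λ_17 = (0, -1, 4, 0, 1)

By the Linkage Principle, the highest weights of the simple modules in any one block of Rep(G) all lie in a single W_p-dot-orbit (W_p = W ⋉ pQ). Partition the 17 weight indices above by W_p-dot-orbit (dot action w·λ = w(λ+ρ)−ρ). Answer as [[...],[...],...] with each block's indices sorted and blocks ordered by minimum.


Root system D_5: the 5×5 matrix C matches after relabeling.

λ_j+ρ reflected into Ā_13 (⟨·,θ^∨⟩≤13); 5-tuples as given:

  λ_1 → (2, 1, 1, 5, 0)
  λ_2 → (2, 1, 1, 1, 3)
  λ_3 → (2, 1, 1, 1, 3)
  λ_4 → (3, 2, 1, 5, 0)
  λ_5 → (1, 0, 5, 1, 2)
  λ_6 → (1, 0, 5, 1, 2)
  λ_7 → (3, 2, 1, 5, 0)
  λ_8 → (4, 0, 4, 3, 0)
  λ_9 → (2, 1, 1, 5, 0)
  λ_10 → (1, 0, 5, 1, 2)
  λ_11 → (1, 0, 5, 1, 2)
  λ_12 → (2, 1, 1, 1, 3)
  λ_13 → (4, 0, 4, 3, 0)
  λ_14 → (3, 2, 1, 5, 0)
  λ_15 → (2, 1, 1, 1, 3)
  λ_16 → (2, 1, 1, 1, 3)
  λ_17 → (1, 0, 5, 1, 2)

The 17 indices split into 5 linkage classes (same alcove rep ⇔ same W_13-dot-orbit):

[[1, 9], [2, 3, 12, 15, 16], [4, 7, 14], [5, 6, 10, 11, 17], [8, 13]]


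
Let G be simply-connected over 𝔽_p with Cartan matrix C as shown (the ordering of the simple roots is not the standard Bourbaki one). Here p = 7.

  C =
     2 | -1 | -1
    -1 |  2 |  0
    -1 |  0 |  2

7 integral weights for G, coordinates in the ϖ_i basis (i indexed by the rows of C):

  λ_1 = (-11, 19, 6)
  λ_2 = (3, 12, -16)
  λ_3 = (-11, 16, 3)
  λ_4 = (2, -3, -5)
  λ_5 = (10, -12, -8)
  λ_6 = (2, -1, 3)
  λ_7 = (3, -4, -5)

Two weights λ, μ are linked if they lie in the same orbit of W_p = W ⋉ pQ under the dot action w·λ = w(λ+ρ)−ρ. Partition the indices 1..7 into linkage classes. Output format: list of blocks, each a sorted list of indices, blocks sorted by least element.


C ↔ A_3 under row/col permutation; |W(A_3)| = 24.

W_7-reps of the 7 weights in Ā_7 (same 3-coord order as C):

  1: (3, 0, 1)
  2: (2, 1, 1)
  3: (3, 0, 1)
  4: (2, 1, 1)
  5: (3, 0, 4)
  6: (3, 0, 4)
  7: (3, 0, 1)

Grouping the 7 weights by Ā_7-representative: 3 linkage classes.

[[1, 3, 7], [2, 4], [5, 6]]


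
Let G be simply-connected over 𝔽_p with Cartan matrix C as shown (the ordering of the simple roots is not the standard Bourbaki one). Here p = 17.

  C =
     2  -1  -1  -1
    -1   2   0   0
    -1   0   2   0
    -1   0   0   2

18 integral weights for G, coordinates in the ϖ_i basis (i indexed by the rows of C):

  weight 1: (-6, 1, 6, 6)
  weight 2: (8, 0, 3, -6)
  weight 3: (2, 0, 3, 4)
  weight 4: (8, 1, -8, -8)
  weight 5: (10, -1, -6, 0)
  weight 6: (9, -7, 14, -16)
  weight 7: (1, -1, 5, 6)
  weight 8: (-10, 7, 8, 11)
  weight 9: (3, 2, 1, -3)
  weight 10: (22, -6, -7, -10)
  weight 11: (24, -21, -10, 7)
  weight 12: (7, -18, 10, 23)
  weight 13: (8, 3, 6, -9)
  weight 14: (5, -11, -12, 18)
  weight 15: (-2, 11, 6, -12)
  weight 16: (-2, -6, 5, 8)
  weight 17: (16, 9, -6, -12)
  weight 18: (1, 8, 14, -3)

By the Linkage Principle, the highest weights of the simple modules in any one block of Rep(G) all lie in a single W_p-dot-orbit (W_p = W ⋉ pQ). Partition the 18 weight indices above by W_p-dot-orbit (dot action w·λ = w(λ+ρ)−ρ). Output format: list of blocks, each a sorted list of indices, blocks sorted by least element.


Type D_4, rank 4, |W|=192; reorder rows/cols to standard.

Alcove-folded reps (p=17, 18 weights, presented ϖ-order):

  λ_1+ρ ↦ (2, 3, 2, 2)
  λ_2+ρ ↦ (3, 1, 4, 5)
  λ_3+ρ ↦ (3, 1, 4, 5)
  λ_4+ρ ↦ (2, 3, 2, 2)
  λ_5+ρ ↦ (5, 0, 5, 1)
  λ_6+ρ ↦ (2, 3, 2, 2)
  λ_7+ρ ↦ (2, 0, 6, 7)
  λ_8+ρ ↦ (5, 1, 0, 3)
  λ_9+ρ ↦ (2, 3, 2, 2)
  λ_10+ρ ↦ (5, 1, 0, 3)
  λ_11+ρ ↦ (3, 1, 4, 5)
  λ_12+ρ ↦ (2, 0, 6, 7)
  λ_13+ρ ↦ (3, 1, 4, 5)
  λ_14+ρ ↦ (2, 3, 2, 2)
  λ_15+ρ ↦ (5, 0, 5, 1)
  λ_16+ρ ↦ (5, 1, 0, 3)
  λ_17+ρ ↦ (5, 0, 5, 1)
  λ_18+ρ ↦ (2, 0, 6, 7)

Linkage partition of the 18 weights (5 classes, p=17):

[[1, 4, 6, 9, 14], [2, 3, 11, 13], [5, 15, 17], [7, 12, 18], [8, 10, 16]]


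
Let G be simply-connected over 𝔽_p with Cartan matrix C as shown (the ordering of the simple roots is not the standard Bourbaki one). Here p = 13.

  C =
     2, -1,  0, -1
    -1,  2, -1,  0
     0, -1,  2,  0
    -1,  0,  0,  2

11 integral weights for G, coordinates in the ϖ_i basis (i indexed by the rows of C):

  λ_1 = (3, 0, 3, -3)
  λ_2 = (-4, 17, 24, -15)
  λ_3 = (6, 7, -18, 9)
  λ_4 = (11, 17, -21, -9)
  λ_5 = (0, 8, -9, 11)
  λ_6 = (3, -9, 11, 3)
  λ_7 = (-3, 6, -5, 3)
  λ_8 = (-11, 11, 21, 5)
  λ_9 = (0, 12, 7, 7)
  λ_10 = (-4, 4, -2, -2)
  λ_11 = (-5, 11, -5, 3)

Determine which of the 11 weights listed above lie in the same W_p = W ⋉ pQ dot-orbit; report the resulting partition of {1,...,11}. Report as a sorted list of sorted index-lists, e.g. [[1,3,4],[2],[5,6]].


Cartan matrix: type A_4 (|W|=120); un-permuting the 4 rows.

λ_j+ρ reflected into Ā_13 (⟨·,θ^∨⟩≤13); 4-tuples as given:

    λ_1 → (2, 1, 4, 2)
    λ_2 → (1, 0, 1, 3)
    λ_3 → (2, 1, 4, 2)
    λ_4 → (2, 1, 4, 2)
    λ_5 → (1, 0, 1, 3)
    λ_6 → (4, 4, 4, 0)
    λ_7 → (2, 1, 4, 2)
    λ_8 → (2, 1, 4, 2)
    λ_9 → (4, 4, 4, 0)
    λ_10 → (1, 0, 1, 3)
    λ_11 → (4, 4, 4, 0)

Grouping the 11 weights by Ā_13-representative: 3 linkage classes.

[[1, 3, 4, 7, 8], [2, 5, 10], [6, 9, 11]]


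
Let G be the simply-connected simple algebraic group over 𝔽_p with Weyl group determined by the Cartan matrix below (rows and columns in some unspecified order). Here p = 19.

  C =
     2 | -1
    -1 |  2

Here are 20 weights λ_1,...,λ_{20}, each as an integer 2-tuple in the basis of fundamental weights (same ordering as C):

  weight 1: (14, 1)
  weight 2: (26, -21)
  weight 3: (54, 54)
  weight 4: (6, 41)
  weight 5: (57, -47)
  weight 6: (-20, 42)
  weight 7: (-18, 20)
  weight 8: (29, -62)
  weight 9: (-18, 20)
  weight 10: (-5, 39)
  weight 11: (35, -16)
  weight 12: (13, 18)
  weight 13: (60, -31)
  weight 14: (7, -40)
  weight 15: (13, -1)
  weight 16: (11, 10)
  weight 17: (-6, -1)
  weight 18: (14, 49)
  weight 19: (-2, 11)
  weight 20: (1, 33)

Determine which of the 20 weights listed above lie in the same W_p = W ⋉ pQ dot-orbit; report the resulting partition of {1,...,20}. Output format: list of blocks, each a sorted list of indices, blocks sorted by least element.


A_2 Cartan matrix, 2 simple roots permuted; ρ=(1,1).

Ā_19 reps of the 20 weights (A_2, coords as presented):

  λ_1 → (15, 2)
  λ_2 → (1, 11)
  λ_3 → (2, 2)
  λ_4 → (8, 7)
  λ_5 → (1, 11)
  λ_6 → (0, 5)
  λ_7 → (15, 2)
  λ_8 → (8, 7)
  λ_9 → (15, 2)
  λ_10 → (15, 2)
  λ_11 → (2, 2)
  λ_12 → (0, 5)
  λ_13 → (8, 7)
  λ_14 → (1, 11)
  λ_15 → (14, 0)
  λ_16 → (8, 7)
  λ_17 → (0, 5)
  λ_18 → (8, 7)
  λ_19 → (1, 11)
  λ_20 → (15, 2)

The 20 indices split into 6 linkage classes (same alcove rep ⇔ same W_19-dot-orbit):

[[1, 7, 9, 10, 20], [2, 5, 14, 19], [3, 11], [4, 8, 13, 16, 18], [6, 12, 17], [15]]


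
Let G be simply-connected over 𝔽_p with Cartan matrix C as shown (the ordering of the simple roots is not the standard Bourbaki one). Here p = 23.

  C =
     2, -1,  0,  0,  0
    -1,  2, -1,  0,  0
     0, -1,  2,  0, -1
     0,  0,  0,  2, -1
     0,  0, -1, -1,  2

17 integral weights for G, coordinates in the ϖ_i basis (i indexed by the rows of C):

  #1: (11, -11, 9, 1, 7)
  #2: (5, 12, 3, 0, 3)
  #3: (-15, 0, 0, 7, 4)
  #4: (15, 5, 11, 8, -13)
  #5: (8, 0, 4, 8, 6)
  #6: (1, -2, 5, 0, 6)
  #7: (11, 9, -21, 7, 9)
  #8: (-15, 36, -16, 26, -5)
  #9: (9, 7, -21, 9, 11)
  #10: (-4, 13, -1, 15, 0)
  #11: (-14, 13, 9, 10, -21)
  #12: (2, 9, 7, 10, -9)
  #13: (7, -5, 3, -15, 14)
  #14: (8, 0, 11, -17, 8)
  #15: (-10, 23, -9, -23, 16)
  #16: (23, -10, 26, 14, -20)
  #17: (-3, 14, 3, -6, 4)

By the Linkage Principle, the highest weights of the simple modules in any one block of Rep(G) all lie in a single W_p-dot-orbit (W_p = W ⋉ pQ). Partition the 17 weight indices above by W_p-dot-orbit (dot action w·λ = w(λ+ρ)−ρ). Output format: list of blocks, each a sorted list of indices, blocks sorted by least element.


C ↔ A_5 under row/col permutation; |W(A_5)| = 720.

Alcove-folded reps (p=23, 17 weights, presented ϖ-order):

  λ_1 → (2, 10, 0, 2, 8) · λ_2 → (1, 13, 4, 4, 0) · λ_3 → (1, 1, 5, 1, 7) · λ_4 → (5, 6, 0, 8, 1) · λ_5 → (1, 1, 5, 1, 7) · λ_6 → (1, 1, 5, 1, 7) · λ_7 → (2, 10, 0, 2, 8) · λ_8 → (4, 4, 0, 14, 1) · λ_9 → (2, 10, 0, 2, 8) · λ_10 → (5, 6, 0, 8, 1) · λ_11 → (3, 9, 1, 8, 1) · λ_12 → (2, 10, 0, 2, 8) · λ_13 → (4, 4, 0, 14, 1) · λ_14 → (1, 1, 5, 1, 7) · λ_15 → (1, 1, 5, 1, 7) · λ_16 → (4, 4, 0, 14, 1) · λ_17 → (1, 13, 4, 4, 0)

Linkage partition of the 17 weights (6 classes, p=23):

[[1, 7, 9, 12], [2, 17], [3, 5, 6, 14, 15], [4, 10], [8, 13, 16], [11]]


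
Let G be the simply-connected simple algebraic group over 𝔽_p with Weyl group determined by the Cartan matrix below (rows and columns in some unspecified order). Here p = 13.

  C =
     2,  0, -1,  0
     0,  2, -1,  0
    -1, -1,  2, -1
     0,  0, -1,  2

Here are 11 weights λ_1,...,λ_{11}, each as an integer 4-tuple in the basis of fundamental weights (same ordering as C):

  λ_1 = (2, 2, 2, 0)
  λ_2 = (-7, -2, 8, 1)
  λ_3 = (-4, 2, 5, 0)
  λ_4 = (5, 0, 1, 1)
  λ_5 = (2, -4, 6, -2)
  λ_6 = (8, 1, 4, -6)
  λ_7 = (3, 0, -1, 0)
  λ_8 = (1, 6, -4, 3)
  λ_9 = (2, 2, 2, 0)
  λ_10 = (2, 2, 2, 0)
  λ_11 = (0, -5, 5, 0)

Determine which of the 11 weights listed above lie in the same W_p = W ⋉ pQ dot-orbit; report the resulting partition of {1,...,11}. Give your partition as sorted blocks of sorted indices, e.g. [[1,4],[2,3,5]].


Type D_4, rank 4, |W|=192; reorder rows/cols to standard.

λ_j+ρ reflected into Ā_13 (⟨·,θ^∨⟩≤13); 4-tuples as given:

  [1] (3, 3, 3, 1) · [2] (6, 1, 2, 2) · [3] (3, 3, 3, 1) · [4] (6, 1, 2, 2) · [5] (3, 3, 3, 1) · [6] (6, 1, 2, 2) · [7] (4, 1, 0, 1) · [8] (1, 4, 2, 1) · [9] (3, 3, 3, 1) · [10] (3, 3, 3, 1) · [11] (1, 4, 2, 1)

Grouping the 11 weights by Ā_13-representative: 4 linkage classes.

[[1, 3, 5, 9, 10], [2, 4, 6], [7], [8, 11]]


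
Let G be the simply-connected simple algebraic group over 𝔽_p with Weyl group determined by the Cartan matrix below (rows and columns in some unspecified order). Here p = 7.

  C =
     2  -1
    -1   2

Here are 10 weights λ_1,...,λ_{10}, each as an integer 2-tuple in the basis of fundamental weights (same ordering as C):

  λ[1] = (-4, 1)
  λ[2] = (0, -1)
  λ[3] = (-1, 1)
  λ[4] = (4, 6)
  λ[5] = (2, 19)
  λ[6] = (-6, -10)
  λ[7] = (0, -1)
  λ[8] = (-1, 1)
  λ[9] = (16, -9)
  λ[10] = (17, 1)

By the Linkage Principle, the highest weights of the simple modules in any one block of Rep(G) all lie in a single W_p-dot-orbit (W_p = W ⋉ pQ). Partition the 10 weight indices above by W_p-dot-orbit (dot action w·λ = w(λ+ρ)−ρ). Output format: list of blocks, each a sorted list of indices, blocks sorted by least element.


Type A_2, rank 2, |W|=6; reorder rows/cols to standard.

W_7-reps of the 10 weights in Ā_7 (same 2-coord order as C):

  [1] (2, 1);  [2] (1, 0);  [3] (0, 2);  [4] (0, 2);  [5] (2, 1);  [6] (0, 2);  [7] (1, 0);  [8] (0, 2);  [9] (2, 1);  [10] (2, 1)

3 distinct reps among the 10 weights ⇒ 3 W_7-linkage classes:

[[1, 5, 9, 10], [2, 7], [3, 4, 6, 8]]


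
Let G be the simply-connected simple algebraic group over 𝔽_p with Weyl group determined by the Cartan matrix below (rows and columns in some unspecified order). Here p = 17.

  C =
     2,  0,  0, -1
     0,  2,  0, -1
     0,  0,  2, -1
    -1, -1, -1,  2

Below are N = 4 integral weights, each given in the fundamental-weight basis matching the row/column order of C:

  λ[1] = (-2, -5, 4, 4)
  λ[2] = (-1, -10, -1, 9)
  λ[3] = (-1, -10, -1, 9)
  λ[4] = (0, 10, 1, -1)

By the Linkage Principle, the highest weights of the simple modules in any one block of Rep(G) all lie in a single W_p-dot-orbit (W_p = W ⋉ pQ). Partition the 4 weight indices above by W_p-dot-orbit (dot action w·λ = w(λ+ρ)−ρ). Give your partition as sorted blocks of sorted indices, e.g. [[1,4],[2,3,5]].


D_4 Cartan matrix, 4 simple roots permuted; ρ=(1,1,1,1).

Folding the 4 weights λ_j+ρ into Ā_17 (reps in the given 4-coord order):

  λ_1 → (1, 4, 5, 0)
  λ_2 → (0, 9, 0, 1)
  λ_3 → (0, 9, 0, 1)
  λ_4 → (1, 11, 2, 0)

Linkage partition of the 4 weights (3 classes, p=17):

[[1], [2, 3], [4]]


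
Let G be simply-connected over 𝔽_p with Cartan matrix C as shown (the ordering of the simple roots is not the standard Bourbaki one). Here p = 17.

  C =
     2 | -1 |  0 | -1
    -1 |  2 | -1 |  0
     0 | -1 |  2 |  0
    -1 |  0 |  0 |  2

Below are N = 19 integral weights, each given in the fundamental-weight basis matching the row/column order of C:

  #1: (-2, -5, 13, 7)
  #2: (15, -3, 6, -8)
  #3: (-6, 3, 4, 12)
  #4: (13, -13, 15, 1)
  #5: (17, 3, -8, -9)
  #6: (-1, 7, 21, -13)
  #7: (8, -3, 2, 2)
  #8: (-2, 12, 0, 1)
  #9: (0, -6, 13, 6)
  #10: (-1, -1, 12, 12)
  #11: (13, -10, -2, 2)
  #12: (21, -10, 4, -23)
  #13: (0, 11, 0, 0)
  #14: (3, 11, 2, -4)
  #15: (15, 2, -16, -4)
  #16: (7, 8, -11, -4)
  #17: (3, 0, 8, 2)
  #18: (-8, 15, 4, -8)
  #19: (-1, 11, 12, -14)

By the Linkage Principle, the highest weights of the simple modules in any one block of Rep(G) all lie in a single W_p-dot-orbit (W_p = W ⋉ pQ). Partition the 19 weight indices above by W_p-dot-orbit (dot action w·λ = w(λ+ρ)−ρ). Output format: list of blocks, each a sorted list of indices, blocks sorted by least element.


Root system A_4: the 4×4 matrix C matches after relabeling.

Alcove-folded reps (p=17, 19 weights, presented ϖ-order):

  λ_1 → (4, 1, 9, 3) · λ_2 → (7, 2, 1, 3) · λ_3 → (4, 1, 4, 8) · λ_4 → (1, 12, 1, 1) · λ_5 → (7, 2, 1, 3) · λ_6 → (4, 1, 4, 8) · λ_7 → (7, 2, 1, 3) · λ_8 → (1, 12, 1, 1) · λ_9 → (4, 1, 9, 3) · λ_10 → (0, 0, 4, 4) · λ_11 → (4, 1, 9, 3) · λ_12 → (4, 1, 4, 8) · λ_13 → (1, 12, 1, 1) · λ_14 → (1, 12, 1, 1) · λ_15 → (1, 12, 1, 1) · λ_16 → (4, 1, 9, 3) · λ_17 → (4, 1, 9, 3) · λ_18 → (7, 2, 1, 3) · λ_19 → (4, 1, 4, 8)

Grouping the 19 weights by Ā_17-representative: 5 linkage classes.

[[1, 9, 11, 16, 17], [2, 5, 7, 18], [3, 6, 12, 19], [4, 8, 13, 14, 15], [10]]


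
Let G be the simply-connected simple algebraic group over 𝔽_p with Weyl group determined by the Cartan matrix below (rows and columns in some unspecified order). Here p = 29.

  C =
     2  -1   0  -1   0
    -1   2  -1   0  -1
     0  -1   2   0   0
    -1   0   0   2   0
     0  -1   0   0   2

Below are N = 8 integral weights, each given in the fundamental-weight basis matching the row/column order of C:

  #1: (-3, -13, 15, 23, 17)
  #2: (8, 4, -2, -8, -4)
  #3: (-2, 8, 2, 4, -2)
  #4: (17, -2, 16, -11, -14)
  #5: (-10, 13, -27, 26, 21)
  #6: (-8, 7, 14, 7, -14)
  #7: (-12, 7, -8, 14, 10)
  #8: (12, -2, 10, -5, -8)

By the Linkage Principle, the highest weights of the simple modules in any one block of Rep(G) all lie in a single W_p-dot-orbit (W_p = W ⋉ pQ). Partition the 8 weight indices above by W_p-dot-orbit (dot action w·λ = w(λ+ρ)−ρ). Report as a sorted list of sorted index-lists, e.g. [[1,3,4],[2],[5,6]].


Type D_5, rank 5, |W|=1920; reorder rows/cols to standard.

Alcove-folded reps (p=29, 8 weights, presented ϖ-order):

  λ_1 → (2, 1, 1, 7, 3)
  λ_2 → (2, 1, 1, 7, 3)
  λ_3 → (1, 7, 3, 4, 1)
  λ_4 → (1, 7, 3, 4, 1)
  λ_5 → (2, 1, 1, 7, 3)
  λ_6 → (1, 7, 3, 4, 1)
  λ_7 → (1, 7, 3, 4, 1)
  λ_8 → (1, 7, 3, 4, 1)

Linkage partition of the 8 weights (2 classes, p=29):

[[1, 2, 5], [3, 4, 6, 7, 8]]


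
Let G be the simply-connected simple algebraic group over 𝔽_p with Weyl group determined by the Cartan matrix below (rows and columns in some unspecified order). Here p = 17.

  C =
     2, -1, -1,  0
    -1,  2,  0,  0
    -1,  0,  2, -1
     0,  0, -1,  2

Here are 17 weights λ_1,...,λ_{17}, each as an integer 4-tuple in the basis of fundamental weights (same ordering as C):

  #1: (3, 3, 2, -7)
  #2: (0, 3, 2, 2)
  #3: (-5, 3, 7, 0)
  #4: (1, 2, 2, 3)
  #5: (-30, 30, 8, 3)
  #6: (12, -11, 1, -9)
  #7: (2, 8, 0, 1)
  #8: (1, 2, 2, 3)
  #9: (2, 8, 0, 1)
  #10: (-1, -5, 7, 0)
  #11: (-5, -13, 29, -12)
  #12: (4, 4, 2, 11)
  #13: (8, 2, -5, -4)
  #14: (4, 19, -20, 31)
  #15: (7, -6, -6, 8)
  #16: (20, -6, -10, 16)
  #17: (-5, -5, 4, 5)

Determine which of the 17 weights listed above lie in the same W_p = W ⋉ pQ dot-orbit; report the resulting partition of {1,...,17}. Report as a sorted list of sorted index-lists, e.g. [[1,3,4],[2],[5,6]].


C ↔ A_4 under row/col permutation; |W(A_4)| = 120.

Folding the 17 weights λ_j+ρ into Ā_17 (reps in the given 4-coord order):

  1: (1, 4, 3, 3) · 2: (1, 4, 3, 3) · 3: (4, 0, 4, 1) · 4: (2, 3, 3, 4) · 5: (3, 9, 1, 2) · 6: (3, 7, 3, 2) · 7: (3, 9, 1, 2) · 8: (2, 3, 3, 4) · 9: (3, 9, 1, 2) · 10: (4, 0, 4, 1) · 11: (3, 9, 1, 2) · 12: (2, 3, 3, 4) · 13: (2, 3, 3, 4) · 14: (3, 9, 1, 2) · 15: (2, 3, 3, 4) · 16: (0, 7, 5, 4) · 17: (1, 4, 3, 3)

Partition of {1..17} into 6 W_17-dot-orbits:

[[1, 2, 17], [3, 10], [4, 8, 12, 13, 15], [5, 7, 9, 11, 14], [6], [16]]
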